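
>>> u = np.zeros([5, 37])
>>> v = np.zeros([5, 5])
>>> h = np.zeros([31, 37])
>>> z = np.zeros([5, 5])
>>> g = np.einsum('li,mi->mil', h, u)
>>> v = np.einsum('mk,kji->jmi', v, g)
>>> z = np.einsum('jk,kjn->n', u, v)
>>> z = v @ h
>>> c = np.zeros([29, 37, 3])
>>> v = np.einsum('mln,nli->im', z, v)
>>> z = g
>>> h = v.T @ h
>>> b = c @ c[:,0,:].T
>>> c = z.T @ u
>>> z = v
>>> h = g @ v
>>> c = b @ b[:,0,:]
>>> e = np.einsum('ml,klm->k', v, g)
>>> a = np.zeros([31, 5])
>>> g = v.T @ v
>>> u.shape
(5, 37)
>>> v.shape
(31, 37)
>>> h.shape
(5, 37, 37)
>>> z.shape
(31, 37)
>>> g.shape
(37, 37)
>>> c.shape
(29, 37, 29)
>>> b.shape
(29, 37, 29)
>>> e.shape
(5,)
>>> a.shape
(31, 5)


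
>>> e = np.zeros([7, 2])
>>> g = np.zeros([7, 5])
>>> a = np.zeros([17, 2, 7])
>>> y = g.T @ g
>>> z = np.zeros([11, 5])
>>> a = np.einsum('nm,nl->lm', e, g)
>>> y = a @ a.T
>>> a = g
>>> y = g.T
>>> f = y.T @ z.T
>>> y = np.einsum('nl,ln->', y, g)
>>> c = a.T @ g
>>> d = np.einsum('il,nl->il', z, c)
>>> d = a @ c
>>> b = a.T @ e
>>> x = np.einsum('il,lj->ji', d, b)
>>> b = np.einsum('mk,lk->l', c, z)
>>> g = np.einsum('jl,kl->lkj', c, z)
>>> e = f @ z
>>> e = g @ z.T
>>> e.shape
(5, 11, 11)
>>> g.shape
(5, 11, 5)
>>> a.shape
(7, 5)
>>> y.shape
()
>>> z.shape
(11, 5)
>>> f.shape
(7, 11)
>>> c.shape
(5, 5)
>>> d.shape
(7, 5)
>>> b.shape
(11,)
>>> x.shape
(2, 7)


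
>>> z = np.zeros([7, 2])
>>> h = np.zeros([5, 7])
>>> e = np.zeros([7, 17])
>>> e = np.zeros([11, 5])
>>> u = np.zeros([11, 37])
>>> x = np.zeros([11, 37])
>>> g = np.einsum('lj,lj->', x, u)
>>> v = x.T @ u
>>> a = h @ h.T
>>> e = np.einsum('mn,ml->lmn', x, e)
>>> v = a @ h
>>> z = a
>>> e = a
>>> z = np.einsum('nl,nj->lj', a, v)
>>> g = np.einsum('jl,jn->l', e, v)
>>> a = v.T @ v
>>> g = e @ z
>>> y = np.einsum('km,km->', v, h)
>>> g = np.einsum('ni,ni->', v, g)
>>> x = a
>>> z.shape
(5, 7)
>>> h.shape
(5, 7)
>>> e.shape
(5, 5)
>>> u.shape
(11, 37)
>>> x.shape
(7, 7)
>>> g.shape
()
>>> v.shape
(5, 7)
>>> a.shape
(7, 7)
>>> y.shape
()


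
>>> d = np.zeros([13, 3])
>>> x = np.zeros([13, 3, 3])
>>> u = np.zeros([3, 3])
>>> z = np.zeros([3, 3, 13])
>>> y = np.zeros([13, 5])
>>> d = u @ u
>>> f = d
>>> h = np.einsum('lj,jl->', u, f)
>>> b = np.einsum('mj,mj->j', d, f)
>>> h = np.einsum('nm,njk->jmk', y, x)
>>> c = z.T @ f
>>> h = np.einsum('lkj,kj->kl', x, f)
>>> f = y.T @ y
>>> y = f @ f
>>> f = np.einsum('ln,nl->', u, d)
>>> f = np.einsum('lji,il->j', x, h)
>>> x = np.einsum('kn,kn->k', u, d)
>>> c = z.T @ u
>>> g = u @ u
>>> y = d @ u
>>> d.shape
(3, 3)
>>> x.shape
(3,)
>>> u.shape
(3, 3)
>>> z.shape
(3, 3, 13)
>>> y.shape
(3, 3)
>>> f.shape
(3,)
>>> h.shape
(3, 13)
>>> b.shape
(3,)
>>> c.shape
(13, 3, 3)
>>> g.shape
(3, 3)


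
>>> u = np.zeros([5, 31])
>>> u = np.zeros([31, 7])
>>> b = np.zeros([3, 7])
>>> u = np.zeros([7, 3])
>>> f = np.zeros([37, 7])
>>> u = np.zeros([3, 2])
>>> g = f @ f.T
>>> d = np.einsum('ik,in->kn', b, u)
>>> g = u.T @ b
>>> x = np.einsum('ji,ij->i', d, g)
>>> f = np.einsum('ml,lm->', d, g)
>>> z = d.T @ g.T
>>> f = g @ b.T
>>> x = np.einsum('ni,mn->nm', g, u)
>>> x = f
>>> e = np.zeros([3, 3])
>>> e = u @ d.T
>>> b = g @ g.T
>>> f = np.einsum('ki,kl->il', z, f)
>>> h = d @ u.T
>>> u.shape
(3, 2)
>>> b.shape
(2, 2)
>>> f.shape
(2, 3)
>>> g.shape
(2, 7)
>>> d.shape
(7, 2)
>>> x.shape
(2, 3)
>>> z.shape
(2, 2)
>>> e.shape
(3, 7)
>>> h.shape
(7, 3)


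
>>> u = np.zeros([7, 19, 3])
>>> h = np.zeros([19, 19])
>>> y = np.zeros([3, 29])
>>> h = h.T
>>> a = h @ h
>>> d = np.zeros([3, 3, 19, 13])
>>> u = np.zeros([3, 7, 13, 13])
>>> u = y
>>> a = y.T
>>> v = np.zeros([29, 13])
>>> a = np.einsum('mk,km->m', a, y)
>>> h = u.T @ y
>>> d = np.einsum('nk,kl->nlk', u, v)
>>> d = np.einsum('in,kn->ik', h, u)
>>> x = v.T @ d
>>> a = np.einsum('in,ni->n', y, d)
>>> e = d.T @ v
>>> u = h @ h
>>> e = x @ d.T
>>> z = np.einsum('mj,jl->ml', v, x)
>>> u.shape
(29, 29)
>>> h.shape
(29, 29)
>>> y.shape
(3, 29)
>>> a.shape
(29,)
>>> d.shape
(29, 3)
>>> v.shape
(29, 13)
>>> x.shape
(13, 3)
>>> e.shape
(13, 29)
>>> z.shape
(29, 3)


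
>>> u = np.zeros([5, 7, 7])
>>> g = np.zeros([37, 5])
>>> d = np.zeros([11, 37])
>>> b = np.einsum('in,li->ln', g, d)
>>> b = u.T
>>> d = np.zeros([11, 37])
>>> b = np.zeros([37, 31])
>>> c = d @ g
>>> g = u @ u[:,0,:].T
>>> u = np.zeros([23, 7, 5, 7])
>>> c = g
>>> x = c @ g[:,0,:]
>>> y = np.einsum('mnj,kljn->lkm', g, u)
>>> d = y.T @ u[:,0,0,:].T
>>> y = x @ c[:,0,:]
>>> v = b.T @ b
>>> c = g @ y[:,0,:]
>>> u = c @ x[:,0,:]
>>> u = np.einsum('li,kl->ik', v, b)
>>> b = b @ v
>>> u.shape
(31, 37)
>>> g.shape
(5, 7, 5)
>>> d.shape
(5, 23, 23)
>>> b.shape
(37, 31)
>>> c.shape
(5, 7, 5)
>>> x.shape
(5, 7, 5)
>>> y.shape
(5, 7, 5)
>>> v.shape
(31, 31)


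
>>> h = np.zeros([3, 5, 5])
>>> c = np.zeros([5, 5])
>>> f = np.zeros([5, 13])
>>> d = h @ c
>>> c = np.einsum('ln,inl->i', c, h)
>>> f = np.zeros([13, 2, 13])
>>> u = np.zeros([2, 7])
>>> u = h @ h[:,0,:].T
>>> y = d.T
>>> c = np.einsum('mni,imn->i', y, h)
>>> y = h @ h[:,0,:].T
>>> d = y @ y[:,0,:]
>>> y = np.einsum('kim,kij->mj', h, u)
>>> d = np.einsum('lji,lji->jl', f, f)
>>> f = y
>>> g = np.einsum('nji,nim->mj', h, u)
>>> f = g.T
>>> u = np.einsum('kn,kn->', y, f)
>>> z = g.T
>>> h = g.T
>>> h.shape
(5, 3)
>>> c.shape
(3,)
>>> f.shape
(5, 3)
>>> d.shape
(2, 13)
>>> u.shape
()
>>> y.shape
(5, 3)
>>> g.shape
(3, 5)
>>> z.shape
(5, 3)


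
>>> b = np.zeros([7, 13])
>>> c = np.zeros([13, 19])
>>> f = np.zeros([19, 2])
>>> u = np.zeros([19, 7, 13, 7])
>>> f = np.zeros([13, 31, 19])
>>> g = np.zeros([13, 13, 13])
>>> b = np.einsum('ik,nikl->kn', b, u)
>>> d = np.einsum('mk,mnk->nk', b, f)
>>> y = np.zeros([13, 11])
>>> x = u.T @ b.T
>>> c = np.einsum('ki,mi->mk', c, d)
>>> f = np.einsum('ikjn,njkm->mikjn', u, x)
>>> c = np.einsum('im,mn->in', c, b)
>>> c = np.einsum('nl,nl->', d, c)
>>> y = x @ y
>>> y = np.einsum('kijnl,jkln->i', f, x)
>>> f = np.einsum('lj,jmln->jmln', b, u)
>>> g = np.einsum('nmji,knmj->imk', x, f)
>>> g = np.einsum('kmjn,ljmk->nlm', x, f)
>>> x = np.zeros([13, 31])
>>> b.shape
(13, 19)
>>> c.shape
()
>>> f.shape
(19, 7, 13, 7)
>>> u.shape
(19, 7, 13, 7)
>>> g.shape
(13, 19, 13)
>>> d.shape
(31, 19)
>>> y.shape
(19,)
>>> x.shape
(13, 31)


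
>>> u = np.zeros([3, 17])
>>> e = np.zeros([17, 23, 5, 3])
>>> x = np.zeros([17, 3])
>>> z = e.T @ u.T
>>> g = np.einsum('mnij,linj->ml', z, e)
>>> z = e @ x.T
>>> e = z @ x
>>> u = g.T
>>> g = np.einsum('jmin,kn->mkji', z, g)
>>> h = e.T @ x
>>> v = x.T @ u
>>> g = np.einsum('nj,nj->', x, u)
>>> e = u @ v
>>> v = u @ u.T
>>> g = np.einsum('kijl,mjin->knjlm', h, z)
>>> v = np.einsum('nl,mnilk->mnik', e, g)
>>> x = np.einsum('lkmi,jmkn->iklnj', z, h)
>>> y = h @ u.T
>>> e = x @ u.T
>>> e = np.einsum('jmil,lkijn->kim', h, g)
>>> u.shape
(17, 3)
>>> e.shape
(17, 23, 5)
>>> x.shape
(17, 23, 17, 3, 3)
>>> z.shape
(17, 23, 5, 17)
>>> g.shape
(3, 17, 23, 3, 17)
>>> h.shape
(3, 5, 23, 3)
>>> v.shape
(3, 17, 23, 17)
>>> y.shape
(3, 5, 23, 17)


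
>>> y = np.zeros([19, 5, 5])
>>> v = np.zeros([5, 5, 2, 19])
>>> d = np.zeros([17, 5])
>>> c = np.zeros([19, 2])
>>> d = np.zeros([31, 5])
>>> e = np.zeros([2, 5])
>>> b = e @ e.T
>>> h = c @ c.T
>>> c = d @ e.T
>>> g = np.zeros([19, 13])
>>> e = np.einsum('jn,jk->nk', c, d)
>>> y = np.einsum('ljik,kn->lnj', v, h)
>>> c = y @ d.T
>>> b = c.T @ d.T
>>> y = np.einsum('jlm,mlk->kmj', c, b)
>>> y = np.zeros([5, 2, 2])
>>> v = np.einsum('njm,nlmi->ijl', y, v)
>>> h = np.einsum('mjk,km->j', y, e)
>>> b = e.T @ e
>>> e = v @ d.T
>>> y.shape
(5, 2, 2)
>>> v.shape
(19, 2, 5)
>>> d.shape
(31, 5)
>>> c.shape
(5, 19, 31)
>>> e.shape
(19, 2, 31)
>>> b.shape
(5, 5)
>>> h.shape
(2,)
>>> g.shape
(19, 13)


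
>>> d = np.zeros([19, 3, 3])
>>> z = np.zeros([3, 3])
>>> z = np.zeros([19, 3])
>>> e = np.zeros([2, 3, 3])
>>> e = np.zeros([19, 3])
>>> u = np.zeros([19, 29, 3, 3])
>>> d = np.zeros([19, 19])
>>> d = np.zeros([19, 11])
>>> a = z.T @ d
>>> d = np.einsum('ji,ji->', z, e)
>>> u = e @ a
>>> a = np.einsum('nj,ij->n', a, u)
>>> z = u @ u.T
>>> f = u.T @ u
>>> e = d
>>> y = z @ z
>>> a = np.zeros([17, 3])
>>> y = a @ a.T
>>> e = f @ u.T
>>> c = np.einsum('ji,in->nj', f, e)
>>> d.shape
()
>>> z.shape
(19, 19)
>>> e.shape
(11, 19)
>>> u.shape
(19, 11)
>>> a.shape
(17, 3)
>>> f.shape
(11, 11)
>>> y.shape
(17, 17)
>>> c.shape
(19, 11)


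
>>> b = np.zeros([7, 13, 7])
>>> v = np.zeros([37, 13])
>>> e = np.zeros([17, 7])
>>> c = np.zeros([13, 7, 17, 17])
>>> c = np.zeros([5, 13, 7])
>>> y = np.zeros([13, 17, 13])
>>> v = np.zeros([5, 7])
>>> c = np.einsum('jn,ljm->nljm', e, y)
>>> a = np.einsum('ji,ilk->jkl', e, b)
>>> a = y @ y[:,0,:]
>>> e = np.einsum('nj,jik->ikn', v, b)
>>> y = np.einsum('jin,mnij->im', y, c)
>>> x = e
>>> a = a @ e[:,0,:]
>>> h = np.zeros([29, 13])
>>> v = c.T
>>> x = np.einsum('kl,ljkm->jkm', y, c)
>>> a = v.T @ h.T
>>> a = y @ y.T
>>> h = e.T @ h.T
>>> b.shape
(7, 13, 7)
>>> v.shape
(13, 17, 13, 7)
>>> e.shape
(13, 7, 5)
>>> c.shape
(7, 13, 17, 13)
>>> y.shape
(17, 7)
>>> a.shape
(17, 17)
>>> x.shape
(13, 17, 13)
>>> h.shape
(5, 7, 29)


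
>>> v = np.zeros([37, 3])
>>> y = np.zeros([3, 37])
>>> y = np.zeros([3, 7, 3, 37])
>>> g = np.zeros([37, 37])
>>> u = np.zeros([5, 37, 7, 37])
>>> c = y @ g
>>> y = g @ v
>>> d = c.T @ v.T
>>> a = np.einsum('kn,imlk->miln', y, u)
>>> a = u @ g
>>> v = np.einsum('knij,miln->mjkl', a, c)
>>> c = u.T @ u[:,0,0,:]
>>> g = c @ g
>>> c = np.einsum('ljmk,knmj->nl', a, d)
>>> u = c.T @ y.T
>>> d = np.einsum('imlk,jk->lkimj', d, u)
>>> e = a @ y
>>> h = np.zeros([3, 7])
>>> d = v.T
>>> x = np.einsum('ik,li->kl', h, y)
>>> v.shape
(3, 37, 5, 3)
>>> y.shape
(37, 3)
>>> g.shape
(37, 7, 37, 37)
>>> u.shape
(5, 37)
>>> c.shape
(3, 5)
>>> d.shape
(3, 5, 37, 3)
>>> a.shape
(5, 37, 7, 37)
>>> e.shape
(5, 37, 7, 3)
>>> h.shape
(3, 7)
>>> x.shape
(7, 37)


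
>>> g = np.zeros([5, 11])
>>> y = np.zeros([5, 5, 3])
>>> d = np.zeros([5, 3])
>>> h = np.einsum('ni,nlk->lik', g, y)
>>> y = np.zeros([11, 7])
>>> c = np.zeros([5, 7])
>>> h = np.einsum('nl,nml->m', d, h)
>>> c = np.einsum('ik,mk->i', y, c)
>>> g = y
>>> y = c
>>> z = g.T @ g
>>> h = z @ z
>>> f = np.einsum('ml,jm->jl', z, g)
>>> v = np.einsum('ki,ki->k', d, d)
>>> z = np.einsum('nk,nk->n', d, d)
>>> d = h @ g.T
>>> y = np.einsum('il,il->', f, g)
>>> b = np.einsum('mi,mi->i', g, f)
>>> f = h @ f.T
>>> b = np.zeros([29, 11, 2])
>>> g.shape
(11, 7)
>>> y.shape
()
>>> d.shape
(7, 11)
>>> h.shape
(7, 7)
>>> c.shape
(11,)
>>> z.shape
(5,)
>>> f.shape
(7, 11)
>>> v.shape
(5,)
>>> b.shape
(29, 11, 2)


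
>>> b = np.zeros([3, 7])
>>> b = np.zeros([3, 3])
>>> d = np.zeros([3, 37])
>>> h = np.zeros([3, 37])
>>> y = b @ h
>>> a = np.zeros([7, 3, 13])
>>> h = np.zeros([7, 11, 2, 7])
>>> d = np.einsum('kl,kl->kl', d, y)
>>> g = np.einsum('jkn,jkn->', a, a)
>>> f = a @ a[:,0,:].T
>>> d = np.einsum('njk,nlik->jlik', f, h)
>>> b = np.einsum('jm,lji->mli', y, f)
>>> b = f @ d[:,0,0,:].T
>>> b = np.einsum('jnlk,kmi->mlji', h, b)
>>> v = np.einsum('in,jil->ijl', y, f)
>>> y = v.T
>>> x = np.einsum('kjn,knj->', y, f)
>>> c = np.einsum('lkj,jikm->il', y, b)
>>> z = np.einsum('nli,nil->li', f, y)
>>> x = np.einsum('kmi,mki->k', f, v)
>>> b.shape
(3, 2, 7, 3)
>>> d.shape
(3, 11, 2, 7)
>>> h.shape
(7, 11, 2, 7)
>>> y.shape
(7, 7, 3)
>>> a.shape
(7, 3, 13)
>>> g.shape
()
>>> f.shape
(7, 3, 7)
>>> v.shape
(3, 7, 7)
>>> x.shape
(7,)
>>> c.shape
(2, 7)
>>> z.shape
(3, 7)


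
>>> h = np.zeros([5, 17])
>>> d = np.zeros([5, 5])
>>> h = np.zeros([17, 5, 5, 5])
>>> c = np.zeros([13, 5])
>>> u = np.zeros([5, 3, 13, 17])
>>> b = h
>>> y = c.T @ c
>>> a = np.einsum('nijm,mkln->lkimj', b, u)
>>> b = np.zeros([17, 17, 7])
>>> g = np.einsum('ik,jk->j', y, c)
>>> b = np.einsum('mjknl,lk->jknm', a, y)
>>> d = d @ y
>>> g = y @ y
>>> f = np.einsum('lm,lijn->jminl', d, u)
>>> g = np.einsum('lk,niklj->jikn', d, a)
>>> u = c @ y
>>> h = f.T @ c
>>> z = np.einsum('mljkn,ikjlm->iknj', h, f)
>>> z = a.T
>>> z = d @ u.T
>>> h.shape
(5, 17, 3, 5, 5)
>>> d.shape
(5, 5)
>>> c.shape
(13, 5)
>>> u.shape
(13, 5)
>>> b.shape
(3, 5, 5, 13)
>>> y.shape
(5, 5)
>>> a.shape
(13, 3, 5, 5, 5)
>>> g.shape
(5, 3, 5, 13)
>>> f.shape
(13, 5, 3, 17, 5)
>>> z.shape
(5, 13)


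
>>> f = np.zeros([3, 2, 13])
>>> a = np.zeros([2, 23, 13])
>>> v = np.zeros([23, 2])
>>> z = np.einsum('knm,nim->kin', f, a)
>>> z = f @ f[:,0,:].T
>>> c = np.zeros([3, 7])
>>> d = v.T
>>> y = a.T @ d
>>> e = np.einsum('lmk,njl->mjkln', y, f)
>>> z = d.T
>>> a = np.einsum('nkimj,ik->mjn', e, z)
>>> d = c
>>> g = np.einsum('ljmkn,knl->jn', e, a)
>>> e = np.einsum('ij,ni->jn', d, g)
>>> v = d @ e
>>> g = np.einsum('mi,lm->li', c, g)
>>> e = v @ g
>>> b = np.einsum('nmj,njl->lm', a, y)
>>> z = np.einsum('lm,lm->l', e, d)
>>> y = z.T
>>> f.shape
(3, 2, 13)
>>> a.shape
(13, 3, 23)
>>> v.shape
(3, 2)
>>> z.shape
(3,)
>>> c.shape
(3, 7)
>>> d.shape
(3, 7)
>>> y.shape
(3,)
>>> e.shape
(3, 7)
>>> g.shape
(2, 7)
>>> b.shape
(23, 3)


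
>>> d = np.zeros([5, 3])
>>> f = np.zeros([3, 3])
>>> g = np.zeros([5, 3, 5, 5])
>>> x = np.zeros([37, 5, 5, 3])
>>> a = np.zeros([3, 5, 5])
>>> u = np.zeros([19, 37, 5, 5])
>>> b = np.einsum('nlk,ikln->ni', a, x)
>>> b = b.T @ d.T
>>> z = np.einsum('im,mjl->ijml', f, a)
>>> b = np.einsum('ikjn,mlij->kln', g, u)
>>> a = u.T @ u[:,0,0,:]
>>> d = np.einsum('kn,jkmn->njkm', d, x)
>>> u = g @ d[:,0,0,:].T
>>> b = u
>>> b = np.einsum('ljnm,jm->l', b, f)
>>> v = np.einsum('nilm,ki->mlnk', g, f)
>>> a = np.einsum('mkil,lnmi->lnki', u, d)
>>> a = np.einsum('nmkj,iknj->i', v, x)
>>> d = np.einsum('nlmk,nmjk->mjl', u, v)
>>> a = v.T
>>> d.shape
(5, 5, 3)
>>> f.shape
(3, 3)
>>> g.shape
(5, 3, 5, 5)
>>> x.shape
(37, 5, 5, 3)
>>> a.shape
(3, 5, 5, 5)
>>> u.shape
(5, 3, 5, 3)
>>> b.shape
(5,)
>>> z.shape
(3, 5, 3, 5)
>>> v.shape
(5, 5, 5, 3)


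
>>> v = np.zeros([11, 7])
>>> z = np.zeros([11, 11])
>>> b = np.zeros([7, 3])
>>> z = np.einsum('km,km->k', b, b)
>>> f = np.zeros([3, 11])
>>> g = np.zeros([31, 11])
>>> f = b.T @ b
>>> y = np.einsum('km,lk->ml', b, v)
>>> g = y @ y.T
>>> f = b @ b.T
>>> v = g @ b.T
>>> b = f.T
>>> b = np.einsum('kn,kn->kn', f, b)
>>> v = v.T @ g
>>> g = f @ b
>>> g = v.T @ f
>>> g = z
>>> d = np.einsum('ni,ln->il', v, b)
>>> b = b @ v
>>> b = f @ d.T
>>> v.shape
(7, 3)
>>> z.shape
(7,)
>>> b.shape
(7, 3)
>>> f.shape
(7, 7)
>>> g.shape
(7,)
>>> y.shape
(3, 11)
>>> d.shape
(3, 7)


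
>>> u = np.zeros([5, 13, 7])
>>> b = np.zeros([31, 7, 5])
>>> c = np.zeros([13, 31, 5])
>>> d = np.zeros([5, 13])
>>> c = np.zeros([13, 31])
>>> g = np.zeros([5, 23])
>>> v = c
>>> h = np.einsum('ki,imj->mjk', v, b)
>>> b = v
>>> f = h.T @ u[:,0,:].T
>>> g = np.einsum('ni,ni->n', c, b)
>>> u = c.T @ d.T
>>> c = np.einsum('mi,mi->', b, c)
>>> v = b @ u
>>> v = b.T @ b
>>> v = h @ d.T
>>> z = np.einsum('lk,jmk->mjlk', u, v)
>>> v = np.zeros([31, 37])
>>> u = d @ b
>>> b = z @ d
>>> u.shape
(5, 31)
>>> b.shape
(5, 7, 31, 13)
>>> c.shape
()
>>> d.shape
(5, 13)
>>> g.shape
(13,)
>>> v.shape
(31, 37)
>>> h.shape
(7, 5, 13)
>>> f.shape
(13, 5, 5)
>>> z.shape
(5, 7, 31, 5)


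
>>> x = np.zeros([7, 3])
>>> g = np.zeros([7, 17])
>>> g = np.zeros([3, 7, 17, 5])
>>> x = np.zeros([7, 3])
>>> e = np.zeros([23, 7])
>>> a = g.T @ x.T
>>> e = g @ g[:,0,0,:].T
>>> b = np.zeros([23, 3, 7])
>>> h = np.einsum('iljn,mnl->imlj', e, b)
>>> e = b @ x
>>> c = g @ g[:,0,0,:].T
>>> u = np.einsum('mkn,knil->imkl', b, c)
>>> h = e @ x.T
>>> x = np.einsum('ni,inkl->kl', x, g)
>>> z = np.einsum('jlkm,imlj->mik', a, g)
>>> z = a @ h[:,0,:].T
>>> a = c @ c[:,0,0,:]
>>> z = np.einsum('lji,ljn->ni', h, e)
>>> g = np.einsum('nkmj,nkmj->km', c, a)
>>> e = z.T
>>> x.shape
(17, 5)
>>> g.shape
(7, 17)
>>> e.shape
(7, 3)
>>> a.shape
(3, 7, 17, 3)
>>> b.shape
(23, 3, 7)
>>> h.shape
(23, 3, 7)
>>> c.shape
(3, 7, 17, 3)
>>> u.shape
(17, 23, 3, 3)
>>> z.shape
(3, 7)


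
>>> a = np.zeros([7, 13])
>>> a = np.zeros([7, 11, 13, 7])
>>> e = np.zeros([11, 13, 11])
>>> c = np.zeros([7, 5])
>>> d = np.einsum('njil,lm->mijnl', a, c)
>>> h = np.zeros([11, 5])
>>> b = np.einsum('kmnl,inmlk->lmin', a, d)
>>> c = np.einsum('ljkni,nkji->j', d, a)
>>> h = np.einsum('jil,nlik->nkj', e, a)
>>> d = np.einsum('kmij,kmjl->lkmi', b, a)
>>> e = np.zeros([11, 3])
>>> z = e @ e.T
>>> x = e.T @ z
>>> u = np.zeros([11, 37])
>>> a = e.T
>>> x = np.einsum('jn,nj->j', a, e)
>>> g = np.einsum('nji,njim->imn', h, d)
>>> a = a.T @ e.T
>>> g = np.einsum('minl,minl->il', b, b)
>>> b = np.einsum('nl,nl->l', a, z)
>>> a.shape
(11, 11)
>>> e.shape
(11, 3)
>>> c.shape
(13,)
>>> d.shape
(7, 7, 11, 5)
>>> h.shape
(7, 7, 11)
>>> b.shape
(11,)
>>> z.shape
(11, 11)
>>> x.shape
(3,)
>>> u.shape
(11, 37)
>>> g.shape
(11, 13)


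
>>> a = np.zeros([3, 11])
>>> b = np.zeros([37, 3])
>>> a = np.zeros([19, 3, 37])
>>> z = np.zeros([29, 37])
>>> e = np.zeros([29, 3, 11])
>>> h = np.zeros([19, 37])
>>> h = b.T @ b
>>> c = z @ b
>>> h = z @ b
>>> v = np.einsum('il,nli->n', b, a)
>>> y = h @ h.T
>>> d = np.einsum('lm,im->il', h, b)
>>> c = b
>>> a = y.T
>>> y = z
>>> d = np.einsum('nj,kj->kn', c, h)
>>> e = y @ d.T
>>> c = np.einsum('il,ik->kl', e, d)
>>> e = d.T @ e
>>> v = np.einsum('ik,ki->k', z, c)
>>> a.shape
(29, 29)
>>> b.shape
(37, 3)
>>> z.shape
(29, 37)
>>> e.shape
(37, 29)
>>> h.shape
(29, 3)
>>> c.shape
(37, 29)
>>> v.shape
(37,)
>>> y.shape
(29, 37)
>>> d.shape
(29, 37)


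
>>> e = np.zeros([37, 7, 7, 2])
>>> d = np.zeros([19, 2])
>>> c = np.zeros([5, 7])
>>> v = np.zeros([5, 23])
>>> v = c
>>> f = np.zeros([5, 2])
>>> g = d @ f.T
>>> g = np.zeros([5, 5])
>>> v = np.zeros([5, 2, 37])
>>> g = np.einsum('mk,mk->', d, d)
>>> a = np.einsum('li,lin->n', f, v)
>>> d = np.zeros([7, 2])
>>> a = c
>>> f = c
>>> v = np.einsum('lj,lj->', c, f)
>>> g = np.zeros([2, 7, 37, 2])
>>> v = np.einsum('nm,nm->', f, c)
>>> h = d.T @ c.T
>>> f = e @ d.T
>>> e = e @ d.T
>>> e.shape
(37, 7, 7, 7)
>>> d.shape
(7, 2)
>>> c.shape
(5, 7)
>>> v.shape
()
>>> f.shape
(37, 7, 7, 7)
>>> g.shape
(2, 7, 37, 2)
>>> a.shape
(5, 7)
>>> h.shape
(2, 5)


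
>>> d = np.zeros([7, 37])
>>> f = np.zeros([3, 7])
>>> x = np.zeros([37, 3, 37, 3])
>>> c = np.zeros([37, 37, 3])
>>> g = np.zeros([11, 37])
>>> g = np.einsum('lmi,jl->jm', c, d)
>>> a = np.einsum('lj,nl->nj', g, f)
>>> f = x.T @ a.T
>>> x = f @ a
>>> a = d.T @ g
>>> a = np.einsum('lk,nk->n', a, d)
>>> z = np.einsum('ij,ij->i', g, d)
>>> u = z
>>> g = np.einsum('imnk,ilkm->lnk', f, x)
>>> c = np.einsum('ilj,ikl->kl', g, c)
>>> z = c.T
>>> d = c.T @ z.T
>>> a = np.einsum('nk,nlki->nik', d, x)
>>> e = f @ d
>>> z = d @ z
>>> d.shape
(3, 3)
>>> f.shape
(3, 37, 3, 3)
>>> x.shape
(3, 37, 3, 37)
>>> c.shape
(37, 3)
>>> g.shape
(37, 3, 3)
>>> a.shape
(3, 37, 3)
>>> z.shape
(3, 37)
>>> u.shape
(7,)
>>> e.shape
(3, 37, 3, 3)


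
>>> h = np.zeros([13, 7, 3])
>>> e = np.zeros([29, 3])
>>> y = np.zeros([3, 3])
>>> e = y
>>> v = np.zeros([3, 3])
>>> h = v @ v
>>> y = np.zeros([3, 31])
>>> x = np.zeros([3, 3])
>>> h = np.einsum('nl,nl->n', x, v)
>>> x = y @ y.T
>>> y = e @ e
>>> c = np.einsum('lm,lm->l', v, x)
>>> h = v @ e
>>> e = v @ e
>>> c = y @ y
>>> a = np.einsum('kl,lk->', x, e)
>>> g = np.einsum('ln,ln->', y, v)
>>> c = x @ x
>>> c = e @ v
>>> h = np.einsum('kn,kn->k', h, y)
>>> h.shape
(3,)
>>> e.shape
(3, 3)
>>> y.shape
(3, 3)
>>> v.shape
(3, 3)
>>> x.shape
(3, 3)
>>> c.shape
(3, 3)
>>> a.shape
()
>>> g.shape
()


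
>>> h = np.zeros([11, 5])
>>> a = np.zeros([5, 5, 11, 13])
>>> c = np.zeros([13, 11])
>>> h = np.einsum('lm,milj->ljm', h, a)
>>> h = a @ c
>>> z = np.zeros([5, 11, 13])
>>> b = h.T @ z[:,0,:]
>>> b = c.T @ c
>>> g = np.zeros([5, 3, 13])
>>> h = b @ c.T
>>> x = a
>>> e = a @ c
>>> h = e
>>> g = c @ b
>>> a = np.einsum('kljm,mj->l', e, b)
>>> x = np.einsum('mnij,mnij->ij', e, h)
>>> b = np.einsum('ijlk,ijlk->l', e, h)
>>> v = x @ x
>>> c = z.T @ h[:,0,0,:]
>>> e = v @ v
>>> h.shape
(5, 5, 11, 11)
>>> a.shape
(5,)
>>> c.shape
(13, 11, 11)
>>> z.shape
(5, 11, 13)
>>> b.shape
(11,)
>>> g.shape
(13, 11)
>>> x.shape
(11, 11)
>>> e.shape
(11, 11)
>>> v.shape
(11, 11)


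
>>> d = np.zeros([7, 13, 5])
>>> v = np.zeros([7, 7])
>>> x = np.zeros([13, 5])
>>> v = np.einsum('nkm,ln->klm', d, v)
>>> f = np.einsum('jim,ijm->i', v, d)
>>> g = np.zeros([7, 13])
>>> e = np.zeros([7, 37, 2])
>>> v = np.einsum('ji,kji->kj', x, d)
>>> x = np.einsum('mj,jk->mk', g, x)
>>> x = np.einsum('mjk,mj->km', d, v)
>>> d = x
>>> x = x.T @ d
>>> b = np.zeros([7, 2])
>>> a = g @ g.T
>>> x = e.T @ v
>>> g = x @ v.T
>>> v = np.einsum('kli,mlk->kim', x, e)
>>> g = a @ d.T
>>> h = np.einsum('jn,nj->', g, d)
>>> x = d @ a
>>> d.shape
(5, 7)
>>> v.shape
(2, 13, 7)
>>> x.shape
(5, 7)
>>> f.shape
(7,)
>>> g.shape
(7, 5)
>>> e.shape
(7, 37, 2)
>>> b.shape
(7, 2)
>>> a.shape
(7, 7)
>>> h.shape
()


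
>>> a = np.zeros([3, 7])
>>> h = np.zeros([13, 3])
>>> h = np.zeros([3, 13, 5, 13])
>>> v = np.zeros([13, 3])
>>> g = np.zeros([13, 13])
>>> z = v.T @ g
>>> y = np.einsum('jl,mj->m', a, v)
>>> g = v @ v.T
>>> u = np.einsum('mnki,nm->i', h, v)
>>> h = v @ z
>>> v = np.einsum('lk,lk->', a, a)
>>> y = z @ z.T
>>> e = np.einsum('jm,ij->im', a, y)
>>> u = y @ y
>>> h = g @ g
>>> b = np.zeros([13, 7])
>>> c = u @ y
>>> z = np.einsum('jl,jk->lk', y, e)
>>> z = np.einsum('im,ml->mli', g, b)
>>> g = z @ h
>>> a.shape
(3, 7)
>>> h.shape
(13, 13)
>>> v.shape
()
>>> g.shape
(13, 7, 13)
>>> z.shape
(13, 7, 13)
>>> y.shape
(3, 3)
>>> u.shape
(3, 3)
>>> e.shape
(3, 7)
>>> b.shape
(13, 7)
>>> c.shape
(3, 3)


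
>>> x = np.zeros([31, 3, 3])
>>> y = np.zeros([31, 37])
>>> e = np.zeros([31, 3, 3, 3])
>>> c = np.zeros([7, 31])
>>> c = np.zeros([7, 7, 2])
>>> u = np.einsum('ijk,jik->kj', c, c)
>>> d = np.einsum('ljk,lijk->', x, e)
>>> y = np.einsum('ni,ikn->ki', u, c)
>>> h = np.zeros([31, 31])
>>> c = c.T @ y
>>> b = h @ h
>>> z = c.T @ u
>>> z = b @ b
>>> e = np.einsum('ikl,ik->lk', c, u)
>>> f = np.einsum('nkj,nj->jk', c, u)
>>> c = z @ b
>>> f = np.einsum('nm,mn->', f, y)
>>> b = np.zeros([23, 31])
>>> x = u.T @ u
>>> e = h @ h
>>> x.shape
(7, 7)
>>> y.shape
(7, 7)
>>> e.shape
(31, 31)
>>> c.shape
(31, 31)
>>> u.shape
(2, 7)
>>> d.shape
()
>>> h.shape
(31, 31)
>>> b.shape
(23, 31)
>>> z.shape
(31, 31)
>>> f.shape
()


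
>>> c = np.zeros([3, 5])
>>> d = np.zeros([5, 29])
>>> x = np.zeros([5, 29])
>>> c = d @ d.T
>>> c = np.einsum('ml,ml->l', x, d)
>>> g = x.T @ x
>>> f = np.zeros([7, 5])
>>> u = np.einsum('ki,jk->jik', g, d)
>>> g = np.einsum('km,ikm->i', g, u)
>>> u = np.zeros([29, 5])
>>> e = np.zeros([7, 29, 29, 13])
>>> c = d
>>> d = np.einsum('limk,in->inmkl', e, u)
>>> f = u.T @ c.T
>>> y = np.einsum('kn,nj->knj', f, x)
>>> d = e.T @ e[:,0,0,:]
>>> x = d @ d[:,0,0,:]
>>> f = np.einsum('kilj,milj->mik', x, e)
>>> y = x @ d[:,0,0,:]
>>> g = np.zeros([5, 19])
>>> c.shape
(5, 29)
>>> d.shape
(13, 29, 29, 13)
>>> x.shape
(13, 29, 29, 13)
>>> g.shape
(5, 19)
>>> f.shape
(7, 29, 13)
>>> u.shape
(29, 5)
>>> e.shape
(7, 29, 29, 13)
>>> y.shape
(13, 29, 29, 13)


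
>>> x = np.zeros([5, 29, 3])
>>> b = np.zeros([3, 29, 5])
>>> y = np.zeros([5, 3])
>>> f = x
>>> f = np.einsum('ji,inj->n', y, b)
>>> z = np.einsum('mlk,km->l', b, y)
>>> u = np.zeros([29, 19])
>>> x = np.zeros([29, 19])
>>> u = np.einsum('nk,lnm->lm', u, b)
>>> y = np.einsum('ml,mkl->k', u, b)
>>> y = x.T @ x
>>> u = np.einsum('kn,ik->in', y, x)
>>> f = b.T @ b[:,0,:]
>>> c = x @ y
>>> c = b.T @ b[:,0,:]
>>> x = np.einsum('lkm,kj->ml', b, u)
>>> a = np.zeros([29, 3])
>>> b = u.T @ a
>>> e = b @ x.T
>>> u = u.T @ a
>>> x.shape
(5, 3)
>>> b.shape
(19, 3)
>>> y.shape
(19, 19)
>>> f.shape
(5, 29, 5)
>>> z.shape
(29,)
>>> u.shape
(19, 3)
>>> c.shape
(5, 29, 5)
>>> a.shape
(29, 3)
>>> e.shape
(19, 5)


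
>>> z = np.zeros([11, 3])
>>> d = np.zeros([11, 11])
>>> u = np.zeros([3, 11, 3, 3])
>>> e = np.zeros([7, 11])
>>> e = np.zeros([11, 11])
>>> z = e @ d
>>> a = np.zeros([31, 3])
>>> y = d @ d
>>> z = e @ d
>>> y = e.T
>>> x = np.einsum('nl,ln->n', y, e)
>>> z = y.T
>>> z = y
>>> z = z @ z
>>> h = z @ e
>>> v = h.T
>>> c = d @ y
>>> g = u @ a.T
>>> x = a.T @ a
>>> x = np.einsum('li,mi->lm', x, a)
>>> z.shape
(11, 11)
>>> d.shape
(11, 11)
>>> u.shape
(3, 11, 3, 3)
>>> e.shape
(11, 11)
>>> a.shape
(31, 3)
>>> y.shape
(11, 11)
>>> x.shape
(3, 31)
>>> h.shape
(11, 11)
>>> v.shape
(11, 11)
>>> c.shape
(11, 11)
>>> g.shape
(3, 11, 3, 31)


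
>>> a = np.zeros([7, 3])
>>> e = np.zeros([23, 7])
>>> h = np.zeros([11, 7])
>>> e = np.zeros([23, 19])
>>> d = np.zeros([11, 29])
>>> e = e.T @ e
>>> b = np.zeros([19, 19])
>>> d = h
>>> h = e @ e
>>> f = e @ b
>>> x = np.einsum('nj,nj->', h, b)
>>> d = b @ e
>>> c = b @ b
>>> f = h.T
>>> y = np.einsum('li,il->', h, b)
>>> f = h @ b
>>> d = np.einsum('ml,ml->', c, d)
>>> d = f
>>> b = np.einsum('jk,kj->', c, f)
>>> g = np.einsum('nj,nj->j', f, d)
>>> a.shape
(7, 3)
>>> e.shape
(19, 19)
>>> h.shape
(19, 19)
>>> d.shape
(19, 19)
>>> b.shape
()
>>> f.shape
(19, 19)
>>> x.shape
()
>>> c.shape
(19, 19)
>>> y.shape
()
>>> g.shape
(19,)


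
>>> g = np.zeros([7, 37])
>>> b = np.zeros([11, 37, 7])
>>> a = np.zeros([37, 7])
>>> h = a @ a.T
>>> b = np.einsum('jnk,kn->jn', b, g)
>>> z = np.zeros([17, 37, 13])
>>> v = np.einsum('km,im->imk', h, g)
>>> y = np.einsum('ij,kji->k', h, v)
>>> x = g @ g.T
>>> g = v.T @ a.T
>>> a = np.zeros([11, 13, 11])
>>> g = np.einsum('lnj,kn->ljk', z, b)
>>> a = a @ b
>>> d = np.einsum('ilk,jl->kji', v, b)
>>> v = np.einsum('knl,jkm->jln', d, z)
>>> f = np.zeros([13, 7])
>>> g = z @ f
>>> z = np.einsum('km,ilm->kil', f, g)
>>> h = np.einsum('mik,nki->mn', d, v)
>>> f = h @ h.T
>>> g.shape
(17, 37, 7)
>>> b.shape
(11, 37)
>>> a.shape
(11, 13, 37)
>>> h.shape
(37, 17)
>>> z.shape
(13, 17, 37)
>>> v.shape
(17, 7, 11)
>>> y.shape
(7,)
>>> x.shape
(7, 7)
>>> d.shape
(37, 11, 7)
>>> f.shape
(37, 37)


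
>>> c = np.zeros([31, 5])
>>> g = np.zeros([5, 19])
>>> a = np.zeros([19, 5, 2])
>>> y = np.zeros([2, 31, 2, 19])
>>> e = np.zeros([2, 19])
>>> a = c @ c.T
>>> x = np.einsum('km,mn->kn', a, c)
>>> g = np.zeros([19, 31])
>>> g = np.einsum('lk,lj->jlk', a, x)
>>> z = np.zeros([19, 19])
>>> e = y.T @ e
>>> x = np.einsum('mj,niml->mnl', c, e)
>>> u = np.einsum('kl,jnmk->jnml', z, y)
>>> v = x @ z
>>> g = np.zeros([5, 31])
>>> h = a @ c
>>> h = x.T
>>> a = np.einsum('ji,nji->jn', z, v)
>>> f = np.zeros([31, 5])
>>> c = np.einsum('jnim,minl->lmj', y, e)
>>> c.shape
(19, 19, 2)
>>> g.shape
(5, 31)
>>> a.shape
(19, 31)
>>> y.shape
(2, 31, 2, 19)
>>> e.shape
(19, 2, 31, 19)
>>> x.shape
(31, 19, 19)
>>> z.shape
(19, 19)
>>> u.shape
(2, 31, 2, 19)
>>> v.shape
(31, 19, 19)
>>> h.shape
(19, 19, 31)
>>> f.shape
(31, 5)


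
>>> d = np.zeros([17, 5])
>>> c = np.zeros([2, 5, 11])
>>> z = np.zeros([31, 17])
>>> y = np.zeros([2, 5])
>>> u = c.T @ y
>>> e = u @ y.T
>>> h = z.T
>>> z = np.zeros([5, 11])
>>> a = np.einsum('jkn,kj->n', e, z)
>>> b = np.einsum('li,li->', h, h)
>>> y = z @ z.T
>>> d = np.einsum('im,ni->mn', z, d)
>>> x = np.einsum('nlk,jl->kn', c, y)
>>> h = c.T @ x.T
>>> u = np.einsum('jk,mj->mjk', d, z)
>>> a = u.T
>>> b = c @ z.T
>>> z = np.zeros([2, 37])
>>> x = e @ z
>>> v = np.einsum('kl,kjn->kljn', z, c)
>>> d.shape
(11, 17)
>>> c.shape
(2, 5, 11)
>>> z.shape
(2, 37)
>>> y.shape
(5, 5)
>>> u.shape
(5, 11, 17)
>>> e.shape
(11, 5, 2)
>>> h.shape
(11, 5, 11)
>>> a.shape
(17, 11, 5)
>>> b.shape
(2, 5, 5)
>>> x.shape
(11, 5, 37)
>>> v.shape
(2, 37, 5, 11)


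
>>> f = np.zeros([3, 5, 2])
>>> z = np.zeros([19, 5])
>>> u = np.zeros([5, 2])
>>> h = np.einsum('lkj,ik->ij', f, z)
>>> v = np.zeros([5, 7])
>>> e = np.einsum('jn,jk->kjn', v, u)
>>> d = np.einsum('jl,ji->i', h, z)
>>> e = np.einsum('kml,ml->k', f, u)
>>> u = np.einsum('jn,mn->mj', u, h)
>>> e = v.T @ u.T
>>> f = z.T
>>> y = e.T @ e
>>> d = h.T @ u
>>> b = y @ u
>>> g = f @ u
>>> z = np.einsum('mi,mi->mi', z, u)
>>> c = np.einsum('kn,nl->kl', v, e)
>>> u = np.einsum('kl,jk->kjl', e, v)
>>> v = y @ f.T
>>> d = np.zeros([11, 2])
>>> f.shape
(5, 19)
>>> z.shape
(19, 5)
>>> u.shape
(7, 5, 19)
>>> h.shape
(19, 2)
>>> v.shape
(19, 5)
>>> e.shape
(7, 19)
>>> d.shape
(11, 2)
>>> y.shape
(19, 19)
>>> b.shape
(19, 5)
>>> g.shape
(5, 5)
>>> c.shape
(5, 19)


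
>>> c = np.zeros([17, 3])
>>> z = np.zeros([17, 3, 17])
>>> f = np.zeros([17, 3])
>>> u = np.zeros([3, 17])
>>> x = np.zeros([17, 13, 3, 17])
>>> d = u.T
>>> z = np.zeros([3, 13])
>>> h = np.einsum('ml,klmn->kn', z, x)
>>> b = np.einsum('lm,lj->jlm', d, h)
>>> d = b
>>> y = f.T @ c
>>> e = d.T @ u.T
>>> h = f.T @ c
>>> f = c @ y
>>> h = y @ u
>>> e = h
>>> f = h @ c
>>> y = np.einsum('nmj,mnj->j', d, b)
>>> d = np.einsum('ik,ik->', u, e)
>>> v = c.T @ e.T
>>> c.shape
(17, 3)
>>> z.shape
(3, 13)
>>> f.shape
(3, 3)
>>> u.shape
(3, 17)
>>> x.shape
(17, 13, 3, 17)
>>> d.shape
()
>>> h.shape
(3, 17)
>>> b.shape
(17, 17, 3)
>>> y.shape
(3,)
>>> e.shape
(3, 17)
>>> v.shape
(3, 3)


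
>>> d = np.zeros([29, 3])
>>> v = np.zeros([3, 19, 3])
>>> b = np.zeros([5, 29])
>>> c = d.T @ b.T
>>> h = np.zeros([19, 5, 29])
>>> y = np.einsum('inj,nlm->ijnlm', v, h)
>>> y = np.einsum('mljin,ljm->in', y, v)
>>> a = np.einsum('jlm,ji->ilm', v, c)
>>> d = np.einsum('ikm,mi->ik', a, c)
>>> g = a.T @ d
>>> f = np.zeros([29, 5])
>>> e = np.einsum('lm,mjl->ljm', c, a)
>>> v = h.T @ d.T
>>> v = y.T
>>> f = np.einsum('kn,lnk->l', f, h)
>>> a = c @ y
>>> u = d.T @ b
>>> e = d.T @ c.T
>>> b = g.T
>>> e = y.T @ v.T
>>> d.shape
(5, 19)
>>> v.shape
(29, 5)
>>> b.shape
(19, 19, 3)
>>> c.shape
(3, 5)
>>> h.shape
(19, 5, 29)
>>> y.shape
(5, 29)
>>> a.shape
(3, 29)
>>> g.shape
(3, 19, 19)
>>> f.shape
(19,)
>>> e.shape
(29, 29)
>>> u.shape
(19, 29)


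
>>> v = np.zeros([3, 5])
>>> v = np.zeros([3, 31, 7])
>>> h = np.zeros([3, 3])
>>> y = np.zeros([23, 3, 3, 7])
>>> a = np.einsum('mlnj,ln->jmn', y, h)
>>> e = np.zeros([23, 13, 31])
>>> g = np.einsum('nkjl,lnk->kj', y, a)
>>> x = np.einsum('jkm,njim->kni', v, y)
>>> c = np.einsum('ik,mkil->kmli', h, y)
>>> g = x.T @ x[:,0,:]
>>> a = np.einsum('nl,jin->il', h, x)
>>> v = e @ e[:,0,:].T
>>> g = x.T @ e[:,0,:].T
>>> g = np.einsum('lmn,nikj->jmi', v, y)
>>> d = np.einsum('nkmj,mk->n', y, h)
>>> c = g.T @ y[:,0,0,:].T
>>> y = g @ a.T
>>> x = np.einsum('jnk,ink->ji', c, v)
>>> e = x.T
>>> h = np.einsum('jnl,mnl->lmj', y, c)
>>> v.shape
(23, 13, 23)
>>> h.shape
(23, 3, 7)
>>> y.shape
(7, 13, 23)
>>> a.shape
(23, 3)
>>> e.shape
(23, 3)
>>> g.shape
(7, 13, 3)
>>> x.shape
(3, 23)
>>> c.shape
(3, 13, 23)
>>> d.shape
(23,)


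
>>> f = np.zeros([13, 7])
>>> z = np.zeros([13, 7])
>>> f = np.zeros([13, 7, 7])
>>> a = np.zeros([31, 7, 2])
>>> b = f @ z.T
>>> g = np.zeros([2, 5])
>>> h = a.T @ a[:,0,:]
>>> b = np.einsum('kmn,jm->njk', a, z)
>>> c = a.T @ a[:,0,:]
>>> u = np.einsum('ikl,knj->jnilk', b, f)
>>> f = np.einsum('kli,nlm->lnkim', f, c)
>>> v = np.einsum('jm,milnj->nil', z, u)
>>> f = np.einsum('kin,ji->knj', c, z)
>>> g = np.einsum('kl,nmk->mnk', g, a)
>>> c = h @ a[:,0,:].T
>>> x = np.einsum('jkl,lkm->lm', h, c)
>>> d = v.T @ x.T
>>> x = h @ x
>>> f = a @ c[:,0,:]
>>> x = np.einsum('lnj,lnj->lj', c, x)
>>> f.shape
(31, 7, 31)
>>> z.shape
(13, 7)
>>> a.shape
(31, 7, 2)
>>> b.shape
(2, 13, 31)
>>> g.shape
(7, 31, 2)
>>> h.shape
(2, 7, 2)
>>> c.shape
(2, 7, 31)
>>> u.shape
(7, 7, 2, 31, 13)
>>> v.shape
(31, 7, 2)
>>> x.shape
(2, 31)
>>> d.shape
(2, 7, 2)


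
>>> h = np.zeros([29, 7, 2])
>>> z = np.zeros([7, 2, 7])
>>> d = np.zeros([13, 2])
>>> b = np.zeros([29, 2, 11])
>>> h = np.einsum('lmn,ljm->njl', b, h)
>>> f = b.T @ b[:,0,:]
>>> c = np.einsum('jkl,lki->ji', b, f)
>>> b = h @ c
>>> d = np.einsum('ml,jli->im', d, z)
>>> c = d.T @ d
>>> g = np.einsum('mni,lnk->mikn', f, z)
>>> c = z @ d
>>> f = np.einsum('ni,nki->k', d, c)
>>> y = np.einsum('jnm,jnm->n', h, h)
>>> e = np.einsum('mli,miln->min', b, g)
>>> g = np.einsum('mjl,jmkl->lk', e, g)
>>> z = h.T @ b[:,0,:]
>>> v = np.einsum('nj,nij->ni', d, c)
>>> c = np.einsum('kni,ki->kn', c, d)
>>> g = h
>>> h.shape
(11, 7, 29)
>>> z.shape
(29, 7, 11)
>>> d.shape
(7, 13)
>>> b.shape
(11, 7, 11)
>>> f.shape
(2,)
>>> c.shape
(7, 2)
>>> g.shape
(11, 7, 29)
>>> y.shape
(7,)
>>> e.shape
(11, 11, 2)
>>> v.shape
(7, 2)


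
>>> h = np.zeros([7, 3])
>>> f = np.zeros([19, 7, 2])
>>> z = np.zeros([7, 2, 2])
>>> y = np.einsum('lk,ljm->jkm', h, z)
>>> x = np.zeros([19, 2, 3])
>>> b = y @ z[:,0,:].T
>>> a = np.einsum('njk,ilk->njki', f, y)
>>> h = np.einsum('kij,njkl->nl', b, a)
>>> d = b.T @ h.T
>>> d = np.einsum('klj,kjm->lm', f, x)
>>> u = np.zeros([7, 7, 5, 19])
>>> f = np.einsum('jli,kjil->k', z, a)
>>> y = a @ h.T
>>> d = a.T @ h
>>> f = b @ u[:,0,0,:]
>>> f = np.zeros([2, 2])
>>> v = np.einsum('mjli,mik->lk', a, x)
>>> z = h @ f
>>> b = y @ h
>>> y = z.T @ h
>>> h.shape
(19, 2)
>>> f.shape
(2, 2)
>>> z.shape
(19, 2)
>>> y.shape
(2, 2)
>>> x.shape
(19, 2, 3)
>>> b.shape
(19, 7, 2, 2)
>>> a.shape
(19, 7, 2, 2)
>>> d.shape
(2, 2, 7, 2)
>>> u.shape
(7, 7, 5, 19)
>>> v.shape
(2, 3)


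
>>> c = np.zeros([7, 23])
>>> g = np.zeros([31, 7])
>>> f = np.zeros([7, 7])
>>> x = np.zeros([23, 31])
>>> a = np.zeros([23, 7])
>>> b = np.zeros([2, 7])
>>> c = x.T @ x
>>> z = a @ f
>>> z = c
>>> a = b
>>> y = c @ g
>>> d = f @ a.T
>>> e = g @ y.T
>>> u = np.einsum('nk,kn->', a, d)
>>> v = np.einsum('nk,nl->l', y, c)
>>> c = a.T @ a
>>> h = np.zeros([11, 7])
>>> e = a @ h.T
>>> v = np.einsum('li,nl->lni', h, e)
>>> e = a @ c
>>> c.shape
(7, 7)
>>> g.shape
(31, 7)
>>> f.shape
(7, 7)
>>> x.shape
(23, 31)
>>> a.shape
(2, 7)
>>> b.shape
(2, 7)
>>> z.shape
(31, 31)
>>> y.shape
(31, 7)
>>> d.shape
(7, 2)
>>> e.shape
(2, 7)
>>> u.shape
()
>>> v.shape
(11, 2, 7)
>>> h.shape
(11, 7)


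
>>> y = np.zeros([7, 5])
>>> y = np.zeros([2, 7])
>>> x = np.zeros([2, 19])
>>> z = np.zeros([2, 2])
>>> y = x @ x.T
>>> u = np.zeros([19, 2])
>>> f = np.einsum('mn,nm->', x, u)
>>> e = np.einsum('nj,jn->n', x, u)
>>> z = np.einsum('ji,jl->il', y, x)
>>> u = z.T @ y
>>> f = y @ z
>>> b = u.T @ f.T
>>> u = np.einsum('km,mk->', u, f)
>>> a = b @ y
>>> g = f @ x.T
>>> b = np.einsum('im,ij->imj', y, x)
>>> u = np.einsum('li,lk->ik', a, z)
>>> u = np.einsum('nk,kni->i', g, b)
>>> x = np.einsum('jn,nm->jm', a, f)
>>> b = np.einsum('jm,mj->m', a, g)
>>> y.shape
(2, 2)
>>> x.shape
(2, 19)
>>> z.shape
(2, 19)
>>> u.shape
(19,)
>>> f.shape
(2, 19)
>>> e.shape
(2,)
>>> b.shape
(2,)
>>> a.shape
(2, 2)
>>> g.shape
(2, 2)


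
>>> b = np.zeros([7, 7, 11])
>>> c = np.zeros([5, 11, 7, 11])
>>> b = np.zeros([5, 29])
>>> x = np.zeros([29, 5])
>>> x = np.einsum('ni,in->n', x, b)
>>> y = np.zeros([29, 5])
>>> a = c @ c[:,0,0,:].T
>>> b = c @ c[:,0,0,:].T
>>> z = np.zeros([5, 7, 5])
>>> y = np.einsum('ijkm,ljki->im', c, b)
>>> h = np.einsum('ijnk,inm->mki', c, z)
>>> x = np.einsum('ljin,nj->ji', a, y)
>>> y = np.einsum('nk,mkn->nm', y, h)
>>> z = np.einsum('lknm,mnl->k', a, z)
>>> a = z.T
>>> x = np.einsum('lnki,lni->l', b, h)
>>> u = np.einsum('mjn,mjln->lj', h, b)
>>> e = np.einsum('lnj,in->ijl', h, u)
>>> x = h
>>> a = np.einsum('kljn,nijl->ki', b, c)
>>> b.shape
(5, 11, 7, 5)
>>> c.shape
(5, 11, 7, 11)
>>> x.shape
(5, 11, 5)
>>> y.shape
(5, 5)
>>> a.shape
(5, 11)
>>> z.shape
(11,)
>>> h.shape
(5, 11, 5)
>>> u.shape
(7, 11)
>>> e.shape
(7, 5, 5)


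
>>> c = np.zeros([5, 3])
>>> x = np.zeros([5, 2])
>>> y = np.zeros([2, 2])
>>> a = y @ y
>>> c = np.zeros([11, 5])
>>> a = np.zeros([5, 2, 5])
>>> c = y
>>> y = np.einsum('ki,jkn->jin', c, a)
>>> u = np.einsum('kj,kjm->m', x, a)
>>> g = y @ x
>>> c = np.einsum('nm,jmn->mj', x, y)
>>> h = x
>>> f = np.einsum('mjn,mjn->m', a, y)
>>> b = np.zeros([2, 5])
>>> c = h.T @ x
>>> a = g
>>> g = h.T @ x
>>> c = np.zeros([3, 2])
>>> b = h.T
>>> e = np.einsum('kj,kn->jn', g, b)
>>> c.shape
(3, 2)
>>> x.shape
(5, 2)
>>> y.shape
(5, 2, 5)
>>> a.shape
(5, 2, 2)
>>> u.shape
(5,)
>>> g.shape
(2, 2)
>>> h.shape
(5, 2)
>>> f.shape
(5,)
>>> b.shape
(2, 5)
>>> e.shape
(2, 5)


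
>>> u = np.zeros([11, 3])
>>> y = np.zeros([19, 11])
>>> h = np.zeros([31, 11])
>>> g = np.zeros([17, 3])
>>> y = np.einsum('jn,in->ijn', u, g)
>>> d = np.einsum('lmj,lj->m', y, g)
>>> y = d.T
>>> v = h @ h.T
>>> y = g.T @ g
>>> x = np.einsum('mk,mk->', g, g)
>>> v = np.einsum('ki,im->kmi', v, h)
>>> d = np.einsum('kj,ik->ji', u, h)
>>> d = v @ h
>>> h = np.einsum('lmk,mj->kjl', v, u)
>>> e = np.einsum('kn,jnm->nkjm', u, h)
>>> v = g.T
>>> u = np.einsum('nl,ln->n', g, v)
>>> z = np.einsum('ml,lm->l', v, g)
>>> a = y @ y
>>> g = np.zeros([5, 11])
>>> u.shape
(17,)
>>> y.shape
(3, 3)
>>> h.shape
(31, 3, 31)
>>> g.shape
(5, 11)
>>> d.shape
(31, 11, 11)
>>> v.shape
(3, 17)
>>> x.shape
()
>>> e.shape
(3, 11, 31, 31)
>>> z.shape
(17,)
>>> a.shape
(3, 3)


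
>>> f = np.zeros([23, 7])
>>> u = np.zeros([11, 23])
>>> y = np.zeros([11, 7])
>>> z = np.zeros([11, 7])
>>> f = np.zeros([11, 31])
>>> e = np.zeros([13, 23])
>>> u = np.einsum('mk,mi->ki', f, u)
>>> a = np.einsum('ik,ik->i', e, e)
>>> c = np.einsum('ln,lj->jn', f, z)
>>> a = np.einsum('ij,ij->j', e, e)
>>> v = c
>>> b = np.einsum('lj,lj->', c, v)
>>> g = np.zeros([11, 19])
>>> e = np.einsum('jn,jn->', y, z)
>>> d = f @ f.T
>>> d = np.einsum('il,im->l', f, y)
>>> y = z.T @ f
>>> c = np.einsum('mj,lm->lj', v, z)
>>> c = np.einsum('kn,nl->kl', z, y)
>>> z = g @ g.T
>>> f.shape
(11, 31)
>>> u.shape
(31, 23)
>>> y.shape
(7, 31)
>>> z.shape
(11, 11)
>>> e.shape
()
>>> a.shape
(23,)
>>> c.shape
(11, 31)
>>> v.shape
(7, 31)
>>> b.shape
()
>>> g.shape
(11, 19)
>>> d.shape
(31,)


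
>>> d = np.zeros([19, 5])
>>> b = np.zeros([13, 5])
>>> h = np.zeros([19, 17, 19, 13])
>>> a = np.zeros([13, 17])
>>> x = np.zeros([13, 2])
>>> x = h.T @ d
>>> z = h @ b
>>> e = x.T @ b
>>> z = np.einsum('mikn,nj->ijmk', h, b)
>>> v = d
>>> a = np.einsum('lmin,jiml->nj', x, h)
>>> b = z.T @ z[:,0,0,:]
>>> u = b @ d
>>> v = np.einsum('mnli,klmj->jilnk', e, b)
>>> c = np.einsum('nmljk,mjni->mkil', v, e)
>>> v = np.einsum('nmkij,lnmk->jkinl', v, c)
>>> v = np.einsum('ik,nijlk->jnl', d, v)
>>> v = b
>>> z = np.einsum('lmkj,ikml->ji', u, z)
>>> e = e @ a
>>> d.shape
(19, 5)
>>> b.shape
(19, 19, 5, 19)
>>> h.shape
(19, 17, 19, 13)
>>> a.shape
(5, 19)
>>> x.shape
(13, 19, 17, 5)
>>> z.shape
(5, 17)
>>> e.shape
(5, 17, 19, 19)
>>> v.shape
(19, 19, 5, 19)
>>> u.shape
(19, 19, 5, 5)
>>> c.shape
(5, 19, 5, 19)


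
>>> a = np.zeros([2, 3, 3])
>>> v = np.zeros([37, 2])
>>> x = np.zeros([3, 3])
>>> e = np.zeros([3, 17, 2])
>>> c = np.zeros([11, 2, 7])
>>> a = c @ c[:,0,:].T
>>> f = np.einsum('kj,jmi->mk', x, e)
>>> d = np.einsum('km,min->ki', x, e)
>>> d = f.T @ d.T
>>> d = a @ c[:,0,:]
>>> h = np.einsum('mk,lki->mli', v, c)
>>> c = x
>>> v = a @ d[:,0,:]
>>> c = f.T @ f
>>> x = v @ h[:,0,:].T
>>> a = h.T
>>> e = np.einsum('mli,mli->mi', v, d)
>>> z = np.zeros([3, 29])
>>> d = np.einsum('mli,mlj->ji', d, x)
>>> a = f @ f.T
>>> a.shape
(17, 17)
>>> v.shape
(11, 2, 7)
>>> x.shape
(11, 2, 37)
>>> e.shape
(11, 7)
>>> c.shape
(3, 3)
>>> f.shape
(17, 3)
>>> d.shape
(37, 7)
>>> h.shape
(37, 11, 7)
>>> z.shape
(3, 29)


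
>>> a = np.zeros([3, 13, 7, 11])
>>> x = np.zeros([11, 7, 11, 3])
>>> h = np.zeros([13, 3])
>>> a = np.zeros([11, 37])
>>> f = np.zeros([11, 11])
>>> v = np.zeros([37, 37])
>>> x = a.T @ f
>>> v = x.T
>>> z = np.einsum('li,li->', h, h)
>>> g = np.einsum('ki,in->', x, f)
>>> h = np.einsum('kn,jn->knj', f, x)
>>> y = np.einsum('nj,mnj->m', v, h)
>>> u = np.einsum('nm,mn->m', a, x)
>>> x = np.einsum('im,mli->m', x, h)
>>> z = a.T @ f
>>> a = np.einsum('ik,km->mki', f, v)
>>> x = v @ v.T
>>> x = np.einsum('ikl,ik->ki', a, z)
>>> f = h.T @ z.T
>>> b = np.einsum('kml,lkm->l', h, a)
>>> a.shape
(37, 11, 11)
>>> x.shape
(11, 37)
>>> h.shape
(11, 11, 37)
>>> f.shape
(37, 11, 37)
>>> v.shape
(11, 37)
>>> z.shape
(37, 11)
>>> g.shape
()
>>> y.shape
(11,)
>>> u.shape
(37,)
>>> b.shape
(37,)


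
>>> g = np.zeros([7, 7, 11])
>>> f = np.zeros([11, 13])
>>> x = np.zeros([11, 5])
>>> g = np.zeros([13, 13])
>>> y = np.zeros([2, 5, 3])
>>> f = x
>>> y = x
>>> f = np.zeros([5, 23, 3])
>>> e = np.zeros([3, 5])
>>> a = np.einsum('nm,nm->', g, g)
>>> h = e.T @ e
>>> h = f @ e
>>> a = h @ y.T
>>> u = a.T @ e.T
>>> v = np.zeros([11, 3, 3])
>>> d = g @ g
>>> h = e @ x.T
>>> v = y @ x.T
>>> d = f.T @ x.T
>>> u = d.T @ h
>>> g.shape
(13, 13)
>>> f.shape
(5, 23, 3)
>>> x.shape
(11, 5)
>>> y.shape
(11, 5)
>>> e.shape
(3, 5)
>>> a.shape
(5, 23, 11)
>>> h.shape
(3, 11)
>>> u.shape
(11, 23, 11)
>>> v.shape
(11, 11)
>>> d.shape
(3, 23, 11)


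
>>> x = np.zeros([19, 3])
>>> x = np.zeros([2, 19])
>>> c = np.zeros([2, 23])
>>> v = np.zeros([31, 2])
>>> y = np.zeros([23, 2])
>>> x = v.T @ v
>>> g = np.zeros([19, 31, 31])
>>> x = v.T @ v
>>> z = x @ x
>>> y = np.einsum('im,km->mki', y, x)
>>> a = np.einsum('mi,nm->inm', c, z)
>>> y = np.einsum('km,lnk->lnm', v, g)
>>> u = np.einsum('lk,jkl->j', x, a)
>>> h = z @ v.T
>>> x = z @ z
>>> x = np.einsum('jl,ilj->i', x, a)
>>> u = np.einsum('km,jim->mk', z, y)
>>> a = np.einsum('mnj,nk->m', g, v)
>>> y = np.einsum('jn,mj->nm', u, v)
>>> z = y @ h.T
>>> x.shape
(23,)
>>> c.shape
(2, 23)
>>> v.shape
(31, 2)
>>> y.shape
(2, 31)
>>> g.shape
(19, 31, 31)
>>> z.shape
(2, 2)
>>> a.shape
(19,)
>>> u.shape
(2, 2)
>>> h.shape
(2, 31)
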